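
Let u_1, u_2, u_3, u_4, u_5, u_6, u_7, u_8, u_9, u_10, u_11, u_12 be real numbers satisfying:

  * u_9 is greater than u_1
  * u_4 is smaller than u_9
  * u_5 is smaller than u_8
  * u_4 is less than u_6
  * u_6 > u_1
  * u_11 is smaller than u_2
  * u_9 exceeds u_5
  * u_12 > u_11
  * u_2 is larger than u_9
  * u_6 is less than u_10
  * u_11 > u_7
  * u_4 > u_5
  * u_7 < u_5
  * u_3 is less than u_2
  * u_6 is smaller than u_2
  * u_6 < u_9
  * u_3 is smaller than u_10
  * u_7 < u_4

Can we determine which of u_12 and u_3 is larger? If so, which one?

undetermined

Following every chain through u_3: above u_3 we get u_2, u_10.
u_12 is not reached, and no chain runs the other way from u_12 to u_3.
So the given relations leave the order of u_3 and u_12 undetermined.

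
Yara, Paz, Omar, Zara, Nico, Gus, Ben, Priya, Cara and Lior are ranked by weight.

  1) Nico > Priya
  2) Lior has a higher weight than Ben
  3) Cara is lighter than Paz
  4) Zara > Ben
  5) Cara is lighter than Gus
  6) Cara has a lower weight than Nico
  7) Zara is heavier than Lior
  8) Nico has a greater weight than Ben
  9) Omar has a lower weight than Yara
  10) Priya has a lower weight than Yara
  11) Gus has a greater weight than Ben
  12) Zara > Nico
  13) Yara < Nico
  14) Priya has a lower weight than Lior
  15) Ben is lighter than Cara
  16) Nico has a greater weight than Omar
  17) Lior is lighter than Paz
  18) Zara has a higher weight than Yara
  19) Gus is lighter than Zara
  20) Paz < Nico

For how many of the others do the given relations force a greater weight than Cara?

Directly above Cara: Gus, Paz, Nico.
One step further: Zara (4 so far).
Nothing else is reachable above Cara; 4 in all.

4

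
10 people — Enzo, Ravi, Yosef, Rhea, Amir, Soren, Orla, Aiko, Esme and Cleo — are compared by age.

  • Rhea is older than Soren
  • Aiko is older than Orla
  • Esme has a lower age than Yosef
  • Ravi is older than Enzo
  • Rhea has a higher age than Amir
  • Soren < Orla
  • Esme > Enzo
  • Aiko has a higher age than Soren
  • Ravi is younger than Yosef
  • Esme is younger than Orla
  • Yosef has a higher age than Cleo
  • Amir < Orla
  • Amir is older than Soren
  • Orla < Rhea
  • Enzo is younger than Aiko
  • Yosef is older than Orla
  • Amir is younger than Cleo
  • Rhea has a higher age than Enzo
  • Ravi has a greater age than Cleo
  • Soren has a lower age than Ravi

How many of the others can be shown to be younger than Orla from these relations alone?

The elements the relations force below Orla are Soren, Enzo, Esme, Amir — no chain reaches any other.
That is 4.

4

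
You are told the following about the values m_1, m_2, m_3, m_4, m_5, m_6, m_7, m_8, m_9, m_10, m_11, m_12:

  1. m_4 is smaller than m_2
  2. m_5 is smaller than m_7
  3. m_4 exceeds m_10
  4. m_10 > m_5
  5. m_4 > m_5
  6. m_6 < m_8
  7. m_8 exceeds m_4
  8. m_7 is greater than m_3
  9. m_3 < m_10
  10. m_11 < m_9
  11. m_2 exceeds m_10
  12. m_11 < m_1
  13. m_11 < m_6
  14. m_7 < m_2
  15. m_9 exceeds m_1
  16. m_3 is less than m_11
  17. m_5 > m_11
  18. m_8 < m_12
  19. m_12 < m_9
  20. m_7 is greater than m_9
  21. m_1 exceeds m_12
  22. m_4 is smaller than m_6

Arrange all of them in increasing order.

m_3 < m_11 < m_5 < m_10 < m_4 < m_6 < m_8 < m_12 < m_1 < m_9 < m_7 < m_2

Each adjacent pair is fixed by a given relation: m_3 < m_11; m_11 < m_5; m_5 < m_10; m_10 < m_4; m_4 < m_6; m_6 < m_8; m_8 < m_12; m_12 < m_1; m_1 < m_9; m_9 < m_7; m_7 < m_2. Chaining them end to end gives the full order.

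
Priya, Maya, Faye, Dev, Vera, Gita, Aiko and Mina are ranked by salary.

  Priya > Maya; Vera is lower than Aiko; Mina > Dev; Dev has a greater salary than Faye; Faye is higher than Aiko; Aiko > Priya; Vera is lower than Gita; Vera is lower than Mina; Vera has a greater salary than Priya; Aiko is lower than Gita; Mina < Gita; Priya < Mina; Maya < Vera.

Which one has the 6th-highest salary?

Vera

Chaining the given pairs: Maya < Priya < Vera < Aiko < Faye < Dev < Mina < Gita.
Counting 6 from the largest end gives Vera.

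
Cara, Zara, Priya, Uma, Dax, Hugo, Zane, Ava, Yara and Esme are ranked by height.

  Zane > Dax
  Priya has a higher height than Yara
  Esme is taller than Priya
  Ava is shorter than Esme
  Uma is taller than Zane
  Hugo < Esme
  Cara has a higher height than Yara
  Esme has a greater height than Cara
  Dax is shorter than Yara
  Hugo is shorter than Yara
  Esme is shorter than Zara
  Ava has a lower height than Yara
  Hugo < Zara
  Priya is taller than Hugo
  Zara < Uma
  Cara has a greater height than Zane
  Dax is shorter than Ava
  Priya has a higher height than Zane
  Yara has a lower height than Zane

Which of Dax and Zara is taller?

Zara

Link the given pairs in sequence: Dax < Yara; Yara < Zane; Zane < Cara; Cara < Esme; Esme < Zara.
Chaining these gives Dax < Yara < Zane < Cara < Esme < Zara.
So Dax < Zara; Zara is the taller of the two.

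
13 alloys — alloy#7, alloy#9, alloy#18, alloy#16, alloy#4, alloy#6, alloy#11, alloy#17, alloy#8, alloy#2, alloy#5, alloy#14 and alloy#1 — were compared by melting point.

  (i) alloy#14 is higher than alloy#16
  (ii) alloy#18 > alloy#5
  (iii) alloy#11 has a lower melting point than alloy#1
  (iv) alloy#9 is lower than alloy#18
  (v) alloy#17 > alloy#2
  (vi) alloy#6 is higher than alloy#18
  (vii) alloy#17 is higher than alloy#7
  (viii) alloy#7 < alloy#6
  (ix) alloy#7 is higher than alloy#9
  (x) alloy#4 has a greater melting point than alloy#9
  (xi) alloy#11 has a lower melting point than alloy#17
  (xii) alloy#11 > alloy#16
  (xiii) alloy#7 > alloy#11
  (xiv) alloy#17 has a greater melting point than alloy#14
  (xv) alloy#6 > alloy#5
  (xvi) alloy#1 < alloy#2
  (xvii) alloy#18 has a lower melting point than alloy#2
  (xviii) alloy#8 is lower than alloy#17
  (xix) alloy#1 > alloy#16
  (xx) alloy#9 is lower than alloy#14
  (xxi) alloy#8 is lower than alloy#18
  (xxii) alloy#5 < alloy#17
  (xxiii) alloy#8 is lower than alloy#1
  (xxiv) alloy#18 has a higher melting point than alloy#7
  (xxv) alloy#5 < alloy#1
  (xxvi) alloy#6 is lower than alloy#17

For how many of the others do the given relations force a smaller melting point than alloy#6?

From alloy#6 the given relations immediately reach alloy#5, alloy#7, alloy#18.
From those, alloy#9, alloy#11, alloy#8 — 6 in total.
From those, alloy#16 — 7 in total.
No other element is forced below alloy#6 by the given relations, so the count is 7.

7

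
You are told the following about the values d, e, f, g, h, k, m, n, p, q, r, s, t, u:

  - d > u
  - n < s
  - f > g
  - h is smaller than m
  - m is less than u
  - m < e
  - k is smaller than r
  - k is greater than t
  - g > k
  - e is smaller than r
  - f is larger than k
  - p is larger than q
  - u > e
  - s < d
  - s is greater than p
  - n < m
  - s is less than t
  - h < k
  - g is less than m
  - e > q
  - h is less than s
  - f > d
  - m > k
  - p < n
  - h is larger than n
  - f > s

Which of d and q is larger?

Following the relations from q: q < p < n < h < s < t < k < g < m < e < u < d.
So q < d; d is the larger of the two.

d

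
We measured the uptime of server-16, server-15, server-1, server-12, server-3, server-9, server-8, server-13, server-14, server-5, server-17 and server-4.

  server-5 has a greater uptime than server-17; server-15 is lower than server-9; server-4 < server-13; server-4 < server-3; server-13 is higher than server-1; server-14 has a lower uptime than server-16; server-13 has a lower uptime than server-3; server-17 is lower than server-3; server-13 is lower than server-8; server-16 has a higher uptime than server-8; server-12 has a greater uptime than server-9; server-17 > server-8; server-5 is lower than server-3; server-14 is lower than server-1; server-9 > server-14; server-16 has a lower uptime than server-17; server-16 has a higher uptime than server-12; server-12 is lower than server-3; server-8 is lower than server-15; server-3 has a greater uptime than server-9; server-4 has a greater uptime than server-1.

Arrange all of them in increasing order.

Each adjacent pair is fixed by a given relation: server-14 < server-1; server-1 < server-4; server-4 < server-13; server-13 < server-8; server-8 < server-15; server-15 < server-9; server-9 < server-12; server-12 < server-16; server-16 < server-17; server-17 < server-5; server-5 < server-3. Chaining them end to end gives the full order.

server-14 < server-1 < server-4 < server-13 < server-8 < server-15 < server-9 < server-12 < server-16 < server-17 < server-5 < server-3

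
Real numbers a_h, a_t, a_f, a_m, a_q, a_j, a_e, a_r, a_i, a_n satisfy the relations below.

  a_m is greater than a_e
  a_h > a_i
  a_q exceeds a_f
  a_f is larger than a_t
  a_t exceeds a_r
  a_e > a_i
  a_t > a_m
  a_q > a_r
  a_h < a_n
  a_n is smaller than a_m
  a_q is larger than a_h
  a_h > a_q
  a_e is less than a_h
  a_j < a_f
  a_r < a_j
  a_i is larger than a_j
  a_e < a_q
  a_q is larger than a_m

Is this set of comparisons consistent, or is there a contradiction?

inconsistent

Chaining the given relations yields a_h < a_n < a_m < a_t < a_f < a_q, so a_h < a_q. But one relation states a_q < a_h. These cannot both hold.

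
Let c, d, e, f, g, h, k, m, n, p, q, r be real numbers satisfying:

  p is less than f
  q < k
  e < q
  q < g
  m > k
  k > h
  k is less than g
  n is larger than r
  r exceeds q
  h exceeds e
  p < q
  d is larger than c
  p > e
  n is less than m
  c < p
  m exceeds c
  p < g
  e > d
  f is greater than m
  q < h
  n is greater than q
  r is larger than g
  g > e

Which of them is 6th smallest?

h

Piecing the relations together gives one ordering: c < d < e < p < q < h < k < g < r < n < m < f.
The 6th smallest is h.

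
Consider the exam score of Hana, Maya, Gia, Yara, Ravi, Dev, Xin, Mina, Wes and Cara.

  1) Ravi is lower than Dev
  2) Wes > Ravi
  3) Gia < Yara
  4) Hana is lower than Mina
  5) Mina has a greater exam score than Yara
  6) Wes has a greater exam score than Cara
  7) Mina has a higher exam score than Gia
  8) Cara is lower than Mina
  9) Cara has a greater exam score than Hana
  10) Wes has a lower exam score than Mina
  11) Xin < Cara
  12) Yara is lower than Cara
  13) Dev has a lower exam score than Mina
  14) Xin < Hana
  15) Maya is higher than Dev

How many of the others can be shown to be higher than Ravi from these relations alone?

4

Directly above Ravi: Wes, Dev.
One step further: Mina, Maya (4 so far).
No other element is forced above Ravi by the given relations, so the count is 4.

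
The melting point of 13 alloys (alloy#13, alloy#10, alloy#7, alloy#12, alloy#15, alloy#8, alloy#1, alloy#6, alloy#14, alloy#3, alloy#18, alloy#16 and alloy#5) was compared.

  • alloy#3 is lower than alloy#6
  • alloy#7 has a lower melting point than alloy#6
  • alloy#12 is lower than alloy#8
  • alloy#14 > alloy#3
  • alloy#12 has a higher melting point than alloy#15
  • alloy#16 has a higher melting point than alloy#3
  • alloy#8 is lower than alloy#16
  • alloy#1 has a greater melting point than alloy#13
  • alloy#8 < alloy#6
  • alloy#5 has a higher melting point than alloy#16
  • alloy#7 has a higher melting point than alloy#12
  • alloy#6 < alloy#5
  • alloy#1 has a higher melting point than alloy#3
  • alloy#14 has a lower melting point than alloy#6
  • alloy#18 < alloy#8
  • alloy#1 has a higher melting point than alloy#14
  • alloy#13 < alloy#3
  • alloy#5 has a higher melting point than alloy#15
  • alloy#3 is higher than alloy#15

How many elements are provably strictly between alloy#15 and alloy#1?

2

Chaining upward from alloy#15 reaches: alloy#12, alloy#7, alloy#3, alloy#14, alloy#8, alloy#6, alloy#16, alloy#5.
Chaining downward from alloy#1 reaches: alloy#13, alloy#3, alloy#14.
Strictly between alloy#15 and alloy#1 are those in both lists: alloy#3, alloy#14 — 2 elements.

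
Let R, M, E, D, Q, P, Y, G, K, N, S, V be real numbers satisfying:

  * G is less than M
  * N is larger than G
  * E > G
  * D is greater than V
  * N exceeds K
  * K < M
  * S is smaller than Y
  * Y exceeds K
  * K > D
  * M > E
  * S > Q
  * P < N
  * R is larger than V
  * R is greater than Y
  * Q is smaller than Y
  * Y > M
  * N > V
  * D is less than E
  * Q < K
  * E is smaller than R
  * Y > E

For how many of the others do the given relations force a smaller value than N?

6

The elements the relations force below N are P, Q, G, V, D, K — no chain reaches any other.
That is 6.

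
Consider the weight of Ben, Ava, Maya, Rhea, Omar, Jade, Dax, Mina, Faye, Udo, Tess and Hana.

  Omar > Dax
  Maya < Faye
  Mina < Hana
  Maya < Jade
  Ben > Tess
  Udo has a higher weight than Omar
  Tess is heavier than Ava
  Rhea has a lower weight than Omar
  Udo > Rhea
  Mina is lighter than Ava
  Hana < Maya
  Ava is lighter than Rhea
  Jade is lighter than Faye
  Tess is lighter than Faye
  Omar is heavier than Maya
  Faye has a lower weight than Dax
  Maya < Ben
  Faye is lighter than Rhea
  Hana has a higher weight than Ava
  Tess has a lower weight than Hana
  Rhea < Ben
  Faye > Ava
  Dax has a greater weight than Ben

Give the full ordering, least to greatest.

Mina < Ava < Tess < Hana < Maya < Jade < Faye < Rhea < Ben < Dax < Omar < Udo

Each adjacent pair is fixed by a given relation: Mina < Ava; Ava < Tess; Tess < Hana; Hana < Maya; Maya < Jade; Jade < Faye; Faye < Rhea; Rhea < Ben; Ben < Dax; Dax < Omar; Omar < Udo. Chaining them end to end gives the full order.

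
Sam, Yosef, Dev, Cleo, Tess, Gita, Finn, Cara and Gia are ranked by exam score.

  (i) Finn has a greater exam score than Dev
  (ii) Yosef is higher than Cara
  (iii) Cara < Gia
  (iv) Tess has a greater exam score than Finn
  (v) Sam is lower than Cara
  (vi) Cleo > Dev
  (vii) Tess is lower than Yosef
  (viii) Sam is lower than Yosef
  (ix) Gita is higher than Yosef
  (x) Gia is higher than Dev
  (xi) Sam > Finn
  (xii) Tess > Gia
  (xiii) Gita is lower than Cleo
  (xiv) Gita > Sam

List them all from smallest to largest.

Each adjacent pair is fixed by a given relation: Dev < Finn; Finn < Sam; Sam < Cara; Cara < Gia; Gia < Tess; Tess < Yosef; Yosef < Gita; Gita < Cleo. Chaining them end to end gives the full order.

Dev < Finn < Sam < Cara < Gia < Tess < Yosef < Gita < Cleo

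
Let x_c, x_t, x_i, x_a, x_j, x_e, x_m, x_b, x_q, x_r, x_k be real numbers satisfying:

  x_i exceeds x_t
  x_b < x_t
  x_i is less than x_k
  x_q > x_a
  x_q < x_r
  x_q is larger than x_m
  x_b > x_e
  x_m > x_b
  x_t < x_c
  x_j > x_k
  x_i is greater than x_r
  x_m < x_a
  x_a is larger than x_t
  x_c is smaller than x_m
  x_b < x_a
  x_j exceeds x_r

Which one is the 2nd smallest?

x_b

Chaining the given pairs: x_e < x_b < x_t < x_c < x_m < x_a < x_q < x_r < x_i < x_k < x_j.
The 2nd smallest is x_b.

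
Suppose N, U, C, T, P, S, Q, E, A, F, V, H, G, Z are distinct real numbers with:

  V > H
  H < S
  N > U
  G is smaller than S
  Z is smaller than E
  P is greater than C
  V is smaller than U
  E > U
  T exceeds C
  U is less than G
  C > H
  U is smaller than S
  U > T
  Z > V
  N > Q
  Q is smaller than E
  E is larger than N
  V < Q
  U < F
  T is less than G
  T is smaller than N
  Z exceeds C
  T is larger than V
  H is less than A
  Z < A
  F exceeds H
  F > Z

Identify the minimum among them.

Chaining upward from H: directly above it, C, V, S, F, A; then Q, Z, P, T, U; then G, N, E.
That covers every other element, and nothing is given below H, so H is the minimum.

H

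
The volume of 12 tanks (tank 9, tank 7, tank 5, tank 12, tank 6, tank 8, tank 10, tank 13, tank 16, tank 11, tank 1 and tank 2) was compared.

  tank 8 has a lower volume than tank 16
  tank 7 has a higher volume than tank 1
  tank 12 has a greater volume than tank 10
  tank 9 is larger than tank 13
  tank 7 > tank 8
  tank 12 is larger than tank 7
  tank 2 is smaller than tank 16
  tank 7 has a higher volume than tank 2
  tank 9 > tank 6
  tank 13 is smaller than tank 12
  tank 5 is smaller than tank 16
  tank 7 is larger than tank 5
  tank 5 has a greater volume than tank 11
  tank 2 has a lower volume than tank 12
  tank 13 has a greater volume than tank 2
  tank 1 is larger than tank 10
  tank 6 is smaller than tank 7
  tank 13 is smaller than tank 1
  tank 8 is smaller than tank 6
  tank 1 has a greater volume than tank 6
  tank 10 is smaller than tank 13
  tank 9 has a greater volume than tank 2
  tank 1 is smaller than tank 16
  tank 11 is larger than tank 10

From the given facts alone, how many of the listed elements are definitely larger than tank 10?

8

The elements the relations force above tank 10 are tank 13, tank 1, tank 11, tank 5, tank 7, tank 12, tank 16, tank 9 — no chain reaches any other.
That is 8.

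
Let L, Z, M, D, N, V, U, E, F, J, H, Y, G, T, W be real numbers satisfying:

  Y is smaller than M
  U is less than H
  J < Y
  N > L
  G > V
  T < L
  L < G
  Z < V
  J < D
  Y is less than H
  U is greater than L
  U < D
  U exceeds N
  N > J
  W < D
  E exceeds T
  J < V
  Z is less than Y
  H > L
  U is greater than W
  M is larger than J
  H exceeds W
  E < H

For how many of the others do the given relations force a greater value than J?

8

From J the given relations immediately reach V, N, Y, M, D.
From those, G, U, H — 8 in total.
No other element is forced above J by the given relations, so the count is 8.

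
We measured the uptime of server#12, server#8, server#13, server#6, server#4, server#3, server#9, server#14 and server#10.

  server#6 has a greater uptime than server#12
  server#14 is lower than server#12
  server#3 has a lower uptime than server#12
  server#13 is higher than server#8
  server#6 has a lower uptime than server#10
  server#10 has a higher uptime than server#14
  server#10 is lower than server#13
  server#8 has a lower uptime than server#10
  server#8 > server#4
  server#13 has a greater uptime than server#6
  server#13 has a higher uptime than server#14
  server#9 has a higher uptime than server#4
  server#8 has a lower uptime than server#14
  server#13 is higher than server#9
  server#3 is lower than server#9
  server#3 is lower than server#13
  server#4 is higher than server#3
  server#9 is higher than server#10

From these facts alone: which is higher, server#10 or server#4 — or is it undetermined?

server#10

server#4 < server#8 < server#14 < server#12 < server#6 < server#10, by transitivity through server#8, server#14, server#12, server#6.
So server#10 is higher.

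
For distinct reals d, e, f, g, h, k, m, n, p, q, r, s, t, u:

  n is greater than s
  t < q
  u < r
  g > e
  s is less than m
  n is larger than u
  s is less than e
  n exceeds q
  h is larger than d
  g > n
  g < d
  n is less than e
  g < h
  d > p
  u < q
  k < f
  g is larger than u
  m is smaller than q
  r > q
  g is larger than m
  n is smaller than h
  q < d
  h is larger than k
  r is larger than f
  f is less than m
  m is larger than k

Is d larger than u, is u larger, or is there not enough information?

u < q and q < n give u < n.
Then n < e extends the chain to e.
With e < g: u < q < n < e < g.
With g < d: u < q < n < e < g < d.
So d is larger.

d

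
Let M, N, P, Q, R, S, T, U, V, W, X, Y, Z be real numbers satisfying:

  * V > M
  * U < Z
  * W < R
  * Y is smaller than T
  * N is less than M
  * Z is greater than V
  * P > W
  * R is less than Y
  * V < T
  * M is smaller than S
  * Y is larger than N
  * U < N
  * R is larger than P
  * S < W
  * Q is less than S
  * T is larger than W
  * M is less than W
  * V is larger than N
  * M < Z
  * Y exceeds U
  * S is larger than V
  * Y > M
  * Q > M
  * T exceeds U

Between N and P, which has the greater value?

P

N < M < V < S < W < P, by transitivity through M, V, S, W.
So N < P; P is the larger of the two.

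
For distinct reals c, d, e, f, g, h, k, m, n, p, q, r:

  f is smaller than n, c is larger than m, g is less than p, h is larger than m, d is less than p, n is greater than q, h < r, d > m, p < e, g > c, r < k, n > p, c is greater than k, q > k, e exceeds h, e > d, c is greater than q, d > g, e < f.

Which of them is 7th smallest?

Chaining the given pairs: m < h < r < k < q < c < g < d < p < e < f < n.
The 7th smallest is g.

g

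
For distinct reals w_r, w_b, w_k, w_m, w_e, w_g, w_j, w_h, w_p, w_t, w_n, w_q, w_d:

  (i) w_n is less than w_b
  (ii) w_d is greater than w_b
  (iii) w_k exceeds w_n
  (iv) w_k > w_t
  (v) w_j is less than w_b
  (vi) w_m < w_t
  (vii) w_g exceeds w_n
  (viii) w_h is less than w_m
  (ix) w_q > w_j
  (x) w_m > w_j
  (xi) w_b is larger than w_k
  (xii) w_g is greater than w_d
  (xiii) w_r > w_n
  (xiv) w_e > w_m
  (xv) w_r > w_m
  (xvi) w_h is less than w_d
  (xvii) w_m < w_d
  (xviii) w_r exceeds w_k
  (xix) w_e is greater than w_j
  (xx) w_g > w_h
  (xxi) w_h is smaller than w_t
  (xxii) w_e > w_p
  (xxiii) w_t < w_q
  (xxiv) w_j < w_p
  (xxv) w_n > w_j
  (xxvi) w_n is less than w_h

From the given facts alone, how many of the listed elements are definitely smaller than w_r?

The elements the relations force below w_r are w_j, w_n, w_h, w_m, w_t, w_k — no chain reaches any other.
That is 6.

6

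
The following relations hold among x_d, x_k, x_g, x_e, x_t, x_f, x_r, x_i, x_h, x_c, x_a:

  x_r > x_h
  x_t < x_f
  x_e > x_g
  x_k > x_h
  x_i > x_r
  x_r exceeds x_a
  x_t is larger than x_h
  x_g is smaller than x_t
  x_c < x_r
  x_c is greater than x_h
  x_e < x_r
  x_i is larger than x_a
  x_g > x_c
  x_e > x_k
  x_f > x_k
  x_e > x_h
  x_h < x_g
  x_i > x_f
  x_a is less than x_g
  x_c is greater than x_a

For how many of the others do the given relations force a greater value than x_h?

8

From x_h the given relations immediately reach x_k, x_c, x_g, x_t, x_e, x_r.
From those, x_f, x_i — 8 in total.
Nothing else is reachable above x_h; 8 in all.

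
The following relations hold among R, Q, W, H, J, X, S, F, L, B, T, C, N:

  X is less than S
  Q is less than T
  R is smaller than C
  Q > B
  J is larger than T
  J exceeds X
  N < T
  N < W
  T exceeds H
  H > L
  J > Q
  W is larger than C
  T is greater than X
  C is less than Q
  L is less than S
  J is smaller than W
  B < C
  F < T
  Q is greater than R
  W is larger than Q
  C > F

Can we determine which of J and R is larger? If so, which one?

The relevant relations are R < C; C < Q; Q < T; T < J.
Chaining these gives R < C < Q < T < J.
So J is larger.

J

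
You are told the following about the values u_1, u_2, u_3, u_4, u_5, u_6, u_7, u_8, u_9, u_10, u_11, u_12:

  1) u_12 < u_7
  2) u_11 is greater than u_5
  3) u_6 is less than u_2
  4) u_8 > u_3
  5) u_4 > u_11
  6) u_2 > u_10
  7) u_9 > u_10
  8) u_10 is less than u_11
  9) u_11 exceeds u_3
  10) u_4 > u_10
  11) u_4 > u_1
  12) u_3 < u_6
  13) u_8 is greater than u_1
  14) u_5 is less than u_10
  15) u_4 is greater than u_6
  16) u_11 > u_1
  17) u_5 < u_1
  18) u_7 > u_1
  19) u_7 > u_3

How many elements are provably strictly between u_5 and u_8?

1

The relations place u_5 below u_8. An element lies strictly between them when it is forced above u_5 and also forced below u_8.
Above u_5: {u_1, u_7, u_10, u_11, u_2, u_9, u_4}. Below u_8: {u_1, u_3}.
Intersection: {u_1} — 1.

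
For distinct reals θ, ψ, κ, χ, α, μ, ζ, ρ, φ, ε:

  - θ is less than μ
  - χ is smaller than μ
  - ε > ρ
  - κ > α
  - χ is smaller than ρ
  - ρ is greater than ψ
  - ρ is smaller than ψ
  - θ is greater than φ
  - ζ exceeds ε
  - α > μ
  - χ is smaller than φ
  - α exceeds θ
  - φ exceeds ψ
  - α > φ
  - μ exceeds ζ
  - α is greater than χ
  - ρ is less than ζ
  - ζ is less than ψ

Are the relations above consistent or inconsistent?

inconsistent

Chaining the given relations yields ρ < ε < ζ < ψ, so ρ < ψ. But one relation states ψ < ρ. These cannot both hold.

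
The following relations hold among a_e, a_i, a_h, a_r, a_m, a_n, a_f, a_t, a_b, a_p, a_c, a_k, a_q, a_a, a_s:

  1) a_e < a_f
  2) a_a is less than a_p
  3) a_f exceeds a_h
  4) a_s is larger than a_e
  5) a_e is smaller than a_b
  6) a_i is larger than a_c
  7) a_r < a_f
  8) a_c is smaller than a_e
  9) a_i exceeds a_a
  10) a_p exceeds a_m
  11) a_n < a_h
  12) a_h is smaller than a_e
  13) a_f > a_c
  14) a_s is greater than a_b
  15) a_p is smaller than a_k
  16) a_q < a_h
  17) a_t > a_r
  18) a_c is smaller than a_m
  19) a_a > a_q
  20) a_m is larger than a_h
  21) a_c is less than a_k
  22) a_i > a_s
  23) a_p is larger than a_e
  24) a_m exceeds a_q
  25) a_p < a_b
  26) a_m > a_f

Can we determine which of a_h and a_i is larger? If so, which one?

a_i

a_h < a_e and a_e < a_f give a_h < a_f.
With a_f < a_m: a_h < a_e < a_f < a_m.
Then a_m < a_p extends the chain to a_p.
Then a_p < a_b extends the chain to a_b.
With a_b < a_s: a_h < a_e < a_f < a_m < a_p < a_b < a_s.
With a_s < a_i: a_h < a_e < a_f < a_m < a_p < a_b < a_s < a_i.
So a_i is larger.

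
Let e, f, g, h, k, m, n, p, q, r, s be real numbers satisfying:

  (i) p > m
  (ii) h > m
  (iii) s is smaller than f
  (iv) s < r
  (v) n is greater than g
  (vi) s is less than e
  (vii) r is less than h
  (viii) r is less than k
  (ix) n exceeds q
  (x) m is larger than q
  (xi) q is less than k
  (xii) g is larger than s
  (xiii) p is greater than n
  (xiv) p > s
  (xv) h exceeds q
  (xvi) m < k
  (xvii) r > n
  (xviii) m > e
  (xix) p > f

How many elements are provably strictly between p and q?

2

The relations place q below p. An element lies strictly between them when it is forced above q and also forced below p.
Above q: {m, n, r, h, k}. Below p: {s, e, f, m, g, n}.
Intersection: {m, n} — 2.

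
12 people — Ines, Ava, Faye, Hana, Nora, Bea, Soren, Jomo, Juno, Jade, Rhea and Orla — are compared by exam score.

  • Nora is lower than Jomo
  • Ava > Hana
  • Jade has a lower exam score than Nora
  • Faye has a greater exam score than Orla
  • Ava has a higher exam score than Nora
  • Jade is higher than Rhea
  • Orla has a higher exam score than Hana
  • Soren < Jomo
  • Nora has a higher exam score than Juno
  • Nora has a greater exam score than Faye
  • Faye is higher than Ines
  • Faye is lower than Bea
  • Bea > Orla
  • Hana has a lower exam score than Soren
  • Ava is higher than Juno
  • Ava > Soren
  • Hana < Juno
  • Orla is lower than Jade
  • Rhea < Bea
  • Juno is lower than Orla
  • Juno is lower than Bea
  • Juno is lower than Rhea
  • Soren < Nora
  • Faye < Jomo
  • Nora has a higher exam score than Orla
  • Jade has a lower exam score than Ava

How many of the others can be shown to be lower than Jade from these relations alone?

4

Directly below Jade: Orla, Rhea.
One step further: Hana, Juno (4 so far).
No other element is forced below Jade by the given relations, so the count is 4.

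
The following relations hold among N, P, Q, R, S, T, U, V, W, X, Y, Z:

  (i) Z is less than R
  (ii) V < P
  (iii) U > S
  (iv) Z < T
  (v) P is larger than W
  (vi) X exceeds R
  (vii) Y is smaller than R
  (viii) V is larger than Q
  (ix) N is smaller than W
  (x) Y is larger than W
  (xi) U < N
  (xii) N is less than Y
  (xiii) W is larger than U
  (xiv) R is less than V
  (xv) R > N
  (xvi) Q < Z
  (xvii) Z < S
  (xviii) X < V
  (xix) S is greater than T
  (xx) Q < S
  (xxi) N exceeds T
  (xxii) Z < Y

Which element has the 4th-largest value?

Chaining the given pairs: Q < Z < T < S < U < N < W < Y < R < X < V < P.
Counting 4 from the largest end gives R.

R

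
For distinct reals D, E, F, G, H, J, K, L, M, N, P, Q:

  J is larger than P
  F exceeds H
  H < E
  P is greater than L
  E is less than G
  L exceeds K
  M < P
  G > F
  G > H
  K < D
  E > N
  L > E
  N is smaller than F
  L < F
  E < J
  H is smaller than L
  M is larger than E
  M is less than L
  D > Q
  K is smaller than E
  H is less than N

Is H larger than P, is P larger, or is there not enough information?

Link the given pairs in sequence: H < N; N < E; E < M; M < L; L < P.
Chaining these gives H < N < E < M < L < P.
So P is larger.

P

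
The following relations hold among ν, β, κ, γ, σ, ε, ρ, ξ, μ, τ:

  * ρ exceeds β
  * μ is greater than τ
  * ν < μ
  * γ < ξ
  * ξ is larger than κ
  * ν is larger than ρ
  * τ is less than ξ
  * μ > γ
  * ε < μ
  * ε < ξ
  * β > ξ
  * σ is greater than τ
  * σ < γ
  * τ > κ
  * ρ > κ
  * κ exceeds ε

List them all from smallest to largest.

Nothing is placed below ε, so it is least; from there ε < κ; κ < τ; τ < σ; σ < γ; γ < ξ; ξ < β; β < ρ; ρ < ν; ν < μ, each given directly.

ε < κ < τ < σ < γ < ξ < β < ρ < ν < μ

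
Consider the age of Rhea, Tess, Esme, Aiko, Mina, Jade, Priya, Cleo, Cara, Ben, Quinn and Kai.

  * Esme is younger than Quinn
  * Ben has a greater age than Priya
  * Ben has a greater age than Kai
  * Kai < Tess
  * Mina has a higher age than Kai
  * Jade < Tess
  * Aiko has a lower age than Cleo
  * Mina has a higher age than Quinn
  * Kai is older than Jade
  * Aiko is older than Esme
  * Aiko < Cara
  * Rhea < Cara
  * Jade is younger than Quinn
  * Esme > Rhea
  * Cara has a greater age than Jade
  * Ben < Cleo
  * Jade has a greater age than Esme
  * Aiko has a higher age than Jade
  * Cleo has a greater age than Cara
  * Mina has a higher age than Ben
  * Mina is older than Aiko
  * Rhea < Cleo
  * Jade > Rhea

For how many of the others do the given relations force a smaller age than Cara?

4

From Cara the given relations immediately reach Rhea, Jade, Aiko.
From those, Esme — 4 in total.
Nothing else is reachable below Cara; 4 in all.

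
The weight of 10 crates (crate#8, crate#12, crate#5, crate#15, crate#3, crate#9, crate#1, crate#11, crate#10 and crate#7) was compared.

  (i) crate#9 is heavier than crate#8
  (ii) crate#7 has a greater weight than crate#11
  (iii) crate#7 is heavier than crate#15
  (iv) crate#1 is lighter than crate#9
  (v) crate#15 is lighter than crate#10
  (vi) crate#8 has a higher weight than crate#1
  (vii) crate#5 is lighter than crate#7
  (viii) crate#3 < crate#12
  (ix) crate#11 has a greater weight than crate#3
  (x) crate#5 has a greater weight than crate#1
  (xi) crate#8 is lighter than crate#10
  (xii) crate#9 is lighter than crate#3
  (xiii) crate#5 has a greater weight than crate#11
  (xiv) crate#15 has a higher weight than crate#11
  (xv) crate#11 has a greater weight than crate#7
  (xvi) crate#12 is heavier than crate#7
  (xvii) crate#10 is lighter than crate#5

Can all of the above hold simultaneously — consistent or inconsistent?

Chaining the given relations yields crate#11 < crate#15 < crate#10 < crate#5 < crate#7, so crate#11 < crate#7. But one relation states crate#7 < crate#11. These cannot both hold.

inconsistent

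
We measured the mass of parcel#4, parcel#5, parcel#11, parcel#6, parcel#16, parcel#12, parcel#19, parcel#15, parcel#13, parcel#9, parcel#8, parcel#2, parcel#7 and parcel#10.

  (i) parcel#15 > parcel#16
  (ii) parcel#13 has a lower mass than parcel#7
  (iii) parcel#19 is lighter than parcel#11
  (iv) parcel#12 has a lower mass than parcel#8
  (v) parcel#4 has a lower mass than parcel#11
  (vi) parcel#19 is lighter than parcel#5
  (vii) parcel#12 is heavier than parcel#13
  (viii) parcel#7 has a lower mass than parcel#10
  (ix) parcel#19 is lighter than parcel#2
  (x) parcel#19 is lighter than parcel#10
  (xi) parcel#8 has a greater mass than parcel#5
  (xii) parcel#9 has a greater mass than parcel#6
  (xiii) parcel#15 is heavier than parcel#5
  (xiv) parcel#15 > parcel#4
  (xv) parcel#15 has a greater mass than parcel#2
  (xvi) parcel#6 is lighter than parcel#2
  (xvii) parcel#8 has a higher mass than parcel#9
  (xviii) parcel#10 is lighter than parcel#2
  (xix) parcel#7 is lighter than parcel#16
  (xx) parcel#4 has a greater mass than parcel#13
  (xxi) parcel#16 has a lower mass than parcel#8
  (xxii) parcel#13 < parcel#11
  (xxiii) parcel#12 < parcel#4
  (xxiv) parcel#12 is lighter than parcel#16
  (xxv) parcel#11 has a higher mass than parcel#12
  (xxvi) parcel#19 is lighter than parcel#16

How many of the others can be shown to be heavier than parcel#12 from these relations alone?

The elements the relations force above parcel#12 are parcel#4, parcel#16, parcel#15, parcel#11, parcel#8 — no chain reaches any other.
That is 5.

5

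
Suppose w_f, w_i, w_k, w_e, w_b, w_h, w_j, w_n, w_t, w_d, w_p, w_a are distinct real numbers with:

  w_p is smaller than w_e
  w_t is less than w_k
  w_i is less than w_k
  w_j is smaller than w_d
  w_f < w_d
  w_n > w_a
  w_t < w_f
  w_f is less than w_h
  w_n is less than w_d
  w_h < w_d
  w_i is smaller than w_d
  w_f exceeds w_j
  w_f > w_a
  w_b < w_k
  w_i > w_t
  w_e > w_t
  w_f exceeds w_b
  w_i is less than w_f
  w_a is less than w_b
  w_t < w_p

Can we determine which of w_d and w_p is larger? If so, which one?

Following every chain through w_p: above w_p we get w_e; below w_p we get w_t.
w_d is not reached, and no chain runs the other way from w_d to w_p.
So the given relations leave the order of w_p and w_d undetermined.

undetermined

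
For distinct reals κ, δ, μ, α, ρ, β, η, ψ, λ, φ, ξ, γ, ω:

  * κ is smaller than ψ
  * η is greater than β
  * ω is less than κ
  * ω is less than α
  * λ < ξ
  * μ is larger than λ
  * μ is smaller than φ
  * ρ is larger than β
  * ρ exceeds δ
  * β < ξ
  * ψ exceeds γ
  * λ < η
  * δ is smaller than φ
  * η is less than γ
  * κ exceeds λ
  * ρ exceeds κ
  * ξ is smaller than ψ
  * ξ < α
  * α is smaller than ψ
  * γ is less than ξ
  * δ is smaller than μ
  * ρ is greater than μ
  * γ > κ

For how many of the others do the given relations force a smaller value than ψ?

8

Directly below ψ: κ, γ, ξ, α.
One step further: λ, ω, β, η (8 so far).
No other element is forced below ψ by the given relations, so the count is 8.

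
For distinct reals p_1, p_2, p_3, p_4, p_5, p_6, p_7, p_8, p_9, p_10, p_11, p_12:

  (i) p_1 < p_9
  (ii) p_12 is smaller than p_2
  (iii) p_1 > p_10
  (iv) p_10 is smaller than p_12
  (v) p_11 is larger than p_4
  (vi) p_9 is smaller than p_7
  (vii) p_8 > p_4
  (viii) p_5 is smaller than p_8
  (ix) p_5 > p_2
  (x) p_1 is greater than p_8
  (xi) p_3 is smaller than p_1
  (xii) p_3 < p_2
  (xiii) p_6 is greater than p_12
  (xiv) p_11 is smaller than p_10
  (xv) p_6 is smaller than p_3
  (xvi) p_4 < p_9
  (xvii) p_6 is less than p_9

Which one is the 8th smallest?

p_5

The consecutive relations fix a unique order: p_4 < p_11 < p_10 < p_12 < p_6 < p_3 < p_2 < p_5 < p_8 < p_1 < p_9 < p_7.
The 8th smallest is p_5.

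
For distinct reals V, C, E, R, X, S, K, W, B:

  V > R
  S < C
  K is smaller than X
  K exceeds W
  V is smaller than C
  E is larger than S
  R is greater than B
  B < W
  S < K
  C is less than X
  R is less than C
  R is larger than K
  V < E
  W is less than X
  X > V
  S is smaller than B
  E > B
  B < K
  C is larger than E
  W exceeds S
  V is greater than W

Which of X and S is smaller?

S < B and B < W give S < W.
Then W < K extends the chain to K.
Then K < R extends the chain to R.
With R < V: S < B < W < K < R < V.
Then V < E extends the chain to E.
With E < C: S < B < W < K < R < V < E < C.
Then C < X extends the chain to X.
So S < X; S is the smaller of the two.

S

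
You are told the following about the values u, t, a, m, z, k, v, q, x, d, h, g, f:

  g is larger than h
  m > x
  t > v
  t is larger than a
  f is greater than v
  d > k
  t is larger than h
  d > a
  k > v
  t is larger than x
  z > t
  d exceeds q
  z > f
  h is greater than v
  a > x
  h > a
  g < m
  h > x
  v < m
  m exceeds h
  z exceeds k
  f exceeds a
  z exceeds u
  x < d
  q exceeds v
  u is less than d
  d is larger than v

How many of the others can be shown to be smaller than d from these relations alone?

6

The elements the relations force below d are u, v, k, x, a, q — no chain reaches any other.
That is 6.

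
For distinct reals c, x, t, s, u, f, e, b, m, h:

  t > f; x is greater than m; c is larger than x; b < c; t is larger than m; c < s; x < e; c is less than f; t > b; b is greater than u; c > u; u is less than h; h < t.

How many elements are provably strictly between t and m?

Chaining upward from m reaches: x, c, f, s, e.
Chaining downward from t reaches: u, h, b, x, c, f.
Strictly between m and t are those in both lists: x, c, f — 3 elements.

3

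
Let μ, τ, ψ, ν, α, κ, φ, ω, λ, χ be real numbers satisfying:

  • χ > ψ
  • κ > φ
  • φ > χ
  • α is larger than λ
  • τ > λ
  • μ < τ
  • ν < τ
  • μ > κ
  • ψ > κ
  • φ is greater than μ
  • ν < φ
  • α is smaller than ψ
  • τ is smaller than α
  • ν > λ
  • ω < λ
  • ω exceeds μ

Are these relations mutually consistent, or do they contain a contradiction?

Chaining the given relations yields κ < μ < ω < λ < ν < τ < α < ψ < χ < φ, so κ < φ. But one relation states φ < κ. These cannot both hold.

inconsistent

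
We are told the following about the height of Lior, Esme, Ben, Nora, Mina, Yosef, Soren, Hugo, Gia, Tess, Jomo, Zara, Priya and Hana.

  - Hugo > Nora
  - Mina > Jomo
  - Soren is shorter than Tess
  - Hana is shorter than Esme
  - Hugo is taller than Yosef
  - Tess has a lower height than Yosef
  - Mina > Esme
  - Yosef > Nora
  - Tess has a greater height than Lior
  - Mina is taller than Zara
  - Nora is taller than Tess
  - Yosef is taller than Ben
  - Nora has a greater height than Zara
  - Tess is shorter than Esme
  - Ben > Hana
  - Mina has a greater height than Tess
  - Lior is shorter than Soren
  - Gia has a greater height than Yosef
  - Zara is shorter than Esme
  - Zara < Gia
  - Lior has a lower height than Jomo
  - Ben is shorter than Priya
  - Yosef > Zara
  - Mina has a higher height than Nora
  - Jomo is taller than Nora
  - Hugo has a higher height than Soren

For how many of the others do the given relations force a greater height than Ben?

4

Directly above Ben: Priya, Yosef.
One step further: Gia, Hugo (4 so far).
Nothing else is reachable above Ben; 4 in all.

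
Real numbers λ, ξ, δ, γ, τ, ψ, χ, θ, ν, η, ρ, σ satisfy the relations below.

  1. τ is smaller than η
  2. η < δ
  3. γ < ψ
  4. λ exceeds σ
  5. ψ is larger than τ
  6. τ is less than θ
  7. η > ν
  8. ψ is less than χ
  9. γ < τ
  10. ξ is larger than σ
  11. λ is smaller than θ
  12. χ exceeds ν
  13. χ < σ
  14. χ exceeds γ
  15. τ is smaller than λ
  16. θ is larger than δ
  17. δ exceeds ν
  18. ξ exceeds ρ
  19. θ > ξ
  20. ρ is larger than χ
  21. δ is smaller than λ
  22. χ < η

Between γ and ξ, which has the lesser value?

γ < τ and τ < ψ give γ < ψ.
Then ψ < χ extends the chain to χ.
With χ < ρ: γ < τ < ψ < χ < ρ.
Then ρ < ξ extends the chain to ξ.
So γ < ξ; γ is the smaller of the two.

γ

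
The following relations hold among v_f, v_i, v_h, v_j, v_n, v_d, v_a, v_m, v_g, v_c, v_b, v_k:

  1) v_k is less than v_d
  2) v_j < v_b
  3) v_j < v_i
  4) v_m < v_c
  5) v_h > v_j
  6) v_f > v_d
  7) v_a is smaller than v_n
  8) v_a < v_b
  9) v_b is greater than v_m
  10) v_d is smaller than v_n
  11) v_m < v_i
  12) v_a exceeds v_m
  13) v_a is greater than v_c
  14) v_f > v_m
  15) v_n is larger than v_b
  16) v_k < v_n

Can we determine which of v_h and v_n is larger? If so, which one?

undetermined

Following every chain through v_h: below v_h we get v_j.
v_n is not reached, and no chain runs the other way from v_n to v_h.
So the given relations leave the order of v_h and v_n undetermined.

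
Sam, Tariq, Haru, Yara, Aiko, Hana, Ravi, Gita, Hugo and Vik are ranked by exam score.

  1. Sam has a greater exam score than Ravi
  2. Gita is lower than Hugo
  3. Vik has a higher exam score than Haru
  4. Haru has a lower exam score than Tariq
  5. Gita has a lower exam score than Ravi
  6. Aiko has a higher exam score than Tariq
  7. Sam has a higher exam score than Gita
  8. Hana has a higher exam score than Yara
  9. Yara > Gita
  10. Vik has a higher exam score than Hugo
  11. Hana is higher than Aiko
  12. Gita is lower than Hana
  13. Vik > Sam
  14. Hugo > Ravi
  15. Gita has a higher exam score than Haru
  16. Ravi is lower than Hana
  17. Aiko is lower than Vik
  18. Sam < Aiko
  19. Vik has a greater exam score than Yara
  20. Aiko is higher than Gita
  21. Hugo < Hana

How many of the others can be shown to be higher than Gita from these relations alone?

7

The elements the relations force above Gita are Ravi, Yara, Sam, Hugo, Aiko, Vik, Hana — no chain reaches any other.
That is 7.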